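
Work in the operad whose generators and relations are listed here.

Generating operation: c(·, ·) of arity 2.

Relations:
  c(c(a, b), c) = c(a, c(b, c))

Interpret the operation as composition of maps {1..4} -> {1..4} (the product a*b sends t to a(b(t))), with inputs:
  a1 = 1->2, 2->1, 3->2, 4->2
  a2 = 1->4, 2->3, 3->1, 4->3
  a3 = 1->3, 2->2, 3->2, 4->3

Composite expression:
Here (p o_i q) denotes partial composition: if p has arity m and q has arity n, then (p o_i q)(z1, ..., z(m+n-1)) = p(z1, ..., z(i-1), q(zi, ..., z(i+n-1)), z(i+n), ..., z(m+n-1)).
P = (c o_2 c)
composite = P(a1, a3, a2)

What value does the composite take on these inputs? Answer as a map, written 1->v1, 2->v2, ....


1->2, 2->1, 3->2, 4->1

c(a3, a2) = 1->3, 2->2, 3->3, 4->2
c(a1, c(a3, a2)) = 1->2, 2->1, 3->2, 4->1


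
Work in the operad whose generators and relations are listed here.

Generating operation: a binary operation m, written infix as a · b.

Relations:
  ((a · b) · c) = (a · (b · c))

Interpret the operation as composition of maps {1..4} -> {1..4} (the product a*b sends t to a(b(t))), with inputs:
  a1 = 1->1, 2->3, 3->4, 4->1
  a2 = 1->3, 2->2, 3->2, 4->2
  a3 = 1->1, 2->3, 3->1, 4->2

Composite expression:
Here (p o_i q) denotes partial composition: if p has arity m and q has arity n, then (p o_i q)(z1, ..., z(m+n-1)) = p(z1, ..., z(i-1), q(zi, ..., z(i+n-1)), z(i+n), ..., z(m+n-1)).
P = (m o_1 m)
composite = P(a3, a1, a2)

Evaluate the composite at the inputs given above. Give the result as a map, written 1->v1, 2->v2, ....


1->2, 2->1, 3->1, 4->1


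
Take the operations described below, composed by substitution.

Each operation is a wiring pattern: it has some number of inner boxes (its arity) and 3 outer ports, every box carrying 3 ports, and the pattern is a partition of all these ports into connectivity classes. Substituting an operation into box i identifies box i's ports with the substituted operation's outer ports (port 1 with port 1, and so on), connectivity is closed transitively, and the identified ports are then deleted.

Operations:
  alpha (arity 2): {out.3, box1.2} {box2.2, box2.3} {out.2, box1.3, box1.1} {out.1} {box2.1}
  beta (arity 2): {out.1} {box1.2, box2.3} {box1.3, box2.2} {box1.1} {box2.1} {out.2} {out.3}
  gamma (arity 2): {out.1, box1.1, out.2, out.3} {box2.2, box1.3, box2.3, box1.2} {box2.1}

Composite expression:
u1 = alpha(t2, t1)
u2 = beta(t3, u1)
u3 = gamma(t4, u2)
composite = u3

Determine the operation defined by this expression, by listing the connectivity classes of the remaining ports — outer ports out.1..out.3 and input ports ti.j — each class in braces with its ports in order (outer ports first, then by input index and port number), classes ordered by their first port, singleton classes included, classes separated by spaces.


{out.1, out.2, out.3, t4.1} {t1.1} {t1.2, t1.3} {t2.1, t2.3, t3.3} {t2.2, t3.2} {t3.1} {t4.2, t4.3}


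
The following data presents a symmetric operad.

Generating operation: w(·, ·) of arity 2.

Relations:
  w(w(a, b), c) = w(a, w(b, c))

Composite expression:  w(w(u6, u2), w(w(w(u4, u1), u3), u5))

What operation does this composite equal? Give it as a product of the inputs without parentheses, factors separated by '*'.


u6 * u2 * u4 * u1 * u3 * u5

The w-tree's shape is irrelevant; the u-reading-order decides.
w(u6, u2) flattens to u6 * u2
w(u4, u1) flattens to u4 * u1
w(w(u4, u1), u3) flattens to u4 * u1 * u3
w(w(w(u4, u1), u3), u5) flattens to u4 * u1 * u3 * u5
w(w(u6, u2), w(w(w(u4, u1), u3), u5)) flattens to u6 * u2 * u4 * u1 * u3 * u5


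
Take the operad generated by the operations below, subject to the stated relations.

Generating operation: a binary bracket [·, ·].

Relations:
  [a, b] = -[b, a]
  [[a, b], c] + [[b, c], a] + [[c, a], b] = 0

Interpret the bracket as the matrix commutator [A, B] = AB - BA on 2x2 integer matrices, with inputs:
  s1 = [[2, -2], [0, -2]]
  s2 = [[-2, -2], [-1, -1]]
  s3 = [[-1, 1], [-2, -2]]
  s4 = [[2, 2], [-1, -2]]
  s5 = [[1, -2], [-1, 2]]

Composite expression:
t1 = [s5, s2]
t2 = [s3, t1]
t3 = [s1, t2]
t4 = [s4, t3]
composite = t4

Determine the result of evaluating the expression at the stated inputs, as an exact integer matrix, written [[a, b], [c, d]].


[s5, s2] = [[0, 0], [0, 0]]
[s3, [s5, s2]] = [[0, 0], [0, 0]]
[s1, [s3, [s5, s2]]] = [[0, 0], [0, 0]]
[s4, [s1, [s3, [s5, s2]]]] = [[0, 0], [0, 0]]

[[0, 0], [0, 0]]


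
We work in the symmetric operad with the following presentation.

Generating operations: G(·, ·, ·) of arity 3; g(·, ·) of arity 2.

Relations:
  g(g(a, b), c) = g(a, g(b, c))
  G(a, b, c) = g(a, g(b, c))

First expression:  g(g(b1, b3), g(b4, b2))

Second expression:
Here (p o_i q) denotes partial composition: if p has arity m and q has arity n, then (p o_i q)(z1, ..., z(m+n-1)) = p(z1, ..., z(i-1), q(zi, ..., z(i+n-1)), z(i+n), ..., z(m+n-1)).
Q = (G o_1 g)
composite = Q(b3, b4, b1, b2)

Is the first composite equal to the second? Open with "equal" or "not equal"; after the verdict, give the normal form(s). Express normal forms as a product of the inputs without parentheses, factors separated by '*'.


not equal; the first gives b1 * b3 * b4 * b2 and the second b3 * b4 * b1 * b2

The first expression reduces to b1 * b3 * b4 * b2
The second expression reduces to b3 * b4 * b1 * b2
Distinct normal forms: not equal.


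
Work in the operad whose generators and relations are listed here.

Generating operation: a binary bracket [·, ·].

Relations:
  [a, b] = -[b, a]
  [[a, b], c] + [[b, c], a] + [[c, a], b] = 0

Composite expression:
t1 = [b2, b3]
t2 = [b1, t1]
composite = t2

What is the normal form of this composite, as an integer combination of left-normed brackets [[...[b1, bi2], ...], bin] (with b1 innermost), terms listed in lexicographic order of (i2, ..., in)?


[[b1, b2], b3] - [[b1, b3], b2]

A multilinear Lie element is pinned by b1-initial words (b1 innermost).
Composite bracket: [b1, [b2, b3]]
Applying ab - ba throughout gives 4 signed words (2^2 = 4).
Words beginning with b1 determine it all:
  the word b1b2b3 carries sign +1 and contributes +[[b1, b2], b3]
  the word b1b3b2 carries sign -1 and contributes -[[b1, b3], b2]


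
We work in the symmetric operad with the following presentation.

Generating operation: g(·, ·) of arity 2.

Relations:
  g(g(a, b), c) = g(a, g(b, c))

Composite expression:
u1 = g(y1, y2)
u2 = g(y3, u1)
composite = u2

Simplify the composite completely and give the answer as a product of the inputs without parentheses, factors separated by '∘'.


All parenthesizations of g agree; list the y-inputs left to right.
g(y1, y2) flattens to y1 ∘ y2
g(y3, g(y1, y2)) flattens to y3 ∘ y1 ∘ y2

y3 ∘ y1 ∘ y2


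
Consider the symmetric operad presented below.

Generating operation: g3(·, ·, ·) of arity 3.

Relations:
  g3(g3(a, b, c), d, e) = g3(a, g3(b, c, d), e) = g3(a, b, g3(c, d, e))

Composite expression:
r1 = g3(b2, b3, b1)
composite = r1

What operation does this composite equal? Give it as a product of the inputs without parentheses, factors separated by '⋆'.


b2 ⋆ b3 ⋆ b1

All parenthesizations of g3 agree; list the b-inputs left to right.
g3(b2, b3, b1) linearizes to b2 ⋆ b3 ⋆ b1


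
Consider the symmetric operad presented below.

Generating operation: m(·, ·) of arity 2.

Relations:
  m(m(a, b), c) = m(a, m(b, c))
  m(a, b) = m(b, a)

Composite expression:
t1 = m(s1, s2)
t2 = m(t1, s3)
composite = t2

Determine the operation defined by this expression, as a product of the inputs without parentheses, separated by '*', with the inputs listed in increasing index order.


s1 * s2 * s3

Any arrangement under m is one operation, so sort the s-inputs.
m(s1, s2) spells out as s1 * s2
m(m(s1, s2), s3) spells out as s1 * s2 * s3
rearranged into index order: s1 * s2 * s3


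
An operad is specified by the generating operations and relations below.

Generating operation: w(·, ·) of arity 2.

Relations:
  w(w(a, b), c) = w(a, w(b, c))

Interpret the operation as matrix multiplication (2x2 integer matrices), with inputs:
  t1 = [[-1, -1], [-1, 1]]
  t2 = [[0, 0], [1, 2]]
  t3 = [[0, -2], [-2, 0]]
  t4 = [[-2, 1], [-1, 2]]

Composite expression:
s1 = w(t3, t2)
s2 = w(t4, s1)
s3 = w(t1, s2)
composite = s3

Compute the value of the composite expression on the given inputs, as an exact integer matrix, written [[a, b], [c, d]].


w(t3, t2) = [[-2, -4], [0, 0]]
w(t4, w(t3, t2)) = [[4, 8], [2, 4]]
w(t1, w(t4, w(t3, t2))) = [[-6, -12], [-2, -4]]

[[-6, -12], [-2, -4]]


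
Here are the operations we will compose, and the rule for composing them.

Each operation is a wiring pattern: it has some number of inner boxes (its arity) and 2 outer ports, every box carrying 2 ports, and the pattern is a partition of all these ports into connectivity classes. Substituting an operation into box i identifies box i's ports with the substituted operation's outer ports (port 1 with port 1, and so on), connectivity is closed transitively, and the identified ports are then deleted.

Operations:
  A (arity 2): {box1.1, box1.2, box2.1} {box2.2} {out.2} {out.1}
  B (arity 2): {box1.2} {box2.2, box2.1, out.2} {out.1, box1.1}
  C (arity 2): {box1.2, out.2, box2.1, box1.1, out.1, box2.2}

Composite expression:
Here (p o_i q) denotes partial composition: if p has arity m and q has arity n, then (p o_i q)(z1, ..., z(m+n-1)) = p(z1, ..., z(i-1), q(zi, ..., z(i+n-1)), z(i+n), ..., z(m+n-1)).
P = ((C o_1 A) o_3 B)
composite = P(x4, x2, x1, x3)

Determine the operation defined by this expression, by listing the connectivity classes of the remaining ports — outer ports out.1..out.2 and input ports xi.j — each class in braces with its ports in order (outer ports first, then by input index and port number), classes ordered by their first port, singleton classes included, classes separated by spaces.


Connectivity passes through glued C-boundaries; trace each wire chain.
after A, the pattern on (x4, x2) reads {out.1} {out.2} {x2.1, x4.1, x4.2} {x2.2} (out.j = its outer ports)
after B, the pattern on (x1, x3) reads {out.1, x1.1} {out.2, x3.1, x3.2} {x1.2} (out.j = its outer ports)
after C, the pattern on (x4, x2, x1, x3) reads {out.1, out.2, x1.1, x3.1, x3.2} {x1.2} {x2.1, x4.1, x4.2} {x2.2} (out.j = its outer ports)

{out.1, out.2, x1.1, x3.1, x3.2} {x1.2} {x2.1, x4.1, x4.2} {x2.2}


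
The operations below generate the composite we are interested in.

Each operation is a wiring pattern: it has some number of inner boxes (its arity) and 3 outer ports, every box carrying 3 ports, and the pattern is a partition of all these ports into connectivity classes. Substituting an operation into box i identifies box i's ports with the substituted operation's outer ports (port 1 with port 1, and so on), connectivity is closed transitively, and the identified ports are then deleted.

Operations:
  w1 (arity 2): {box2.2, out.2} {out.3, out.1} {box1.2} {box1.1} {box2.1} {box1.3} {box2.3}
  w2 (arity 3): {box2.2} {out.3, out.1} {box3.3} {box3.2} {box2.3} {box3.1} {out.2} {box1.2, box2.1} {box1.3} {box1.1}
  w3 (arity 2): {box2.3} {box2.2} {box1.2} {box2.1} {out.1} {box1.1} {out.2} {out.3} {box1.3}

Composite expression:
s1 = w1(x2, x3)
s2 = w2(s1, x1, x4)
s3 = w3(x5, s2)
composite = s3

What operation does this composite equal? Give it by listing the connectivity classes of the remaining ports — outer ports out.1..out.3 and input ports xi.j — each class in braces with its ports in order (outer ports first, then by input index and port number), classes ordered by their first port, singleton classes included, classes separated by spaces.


{out.1} {out.2} {out.3} {x1.1, x3.2} {x1.2} {x1.3} {x2.1} {x2.2} {x2.3} {x3.1} {x3.3} {x4.1} {x4.2} {x4.3} {x5.1} {x5.2} {x5.3}

Substituting into w3 glues patterns; closure does the rest.
through w1, on inputs (x2, x3): {out.1, out.3} {out.2, x3.2} {x2.1} {x2.2} {x2.3} {x3.1} {x3.3} (out.j = stage outer ports)
through w2, on inputs (x2, x3, x1, x4): {out.1, out.3} {out.2} {x1.1, x3.2} {x1.2} {x1.3} {x2.1} {x2.2} {x2.3} {x3.1} {x3.3} {x4.1} {x4.2} {x4.3} (out.j = stage outer ports)
through w3, on inputs (x5, x2, x3, x1, x4): {out.1} {out.2} {out.3} {x1.1, x3.2} {x1.2} {x1.3} {x2.1} {x2.2} {x2.3} {x3.1} {x3.3} {x4.1} {x4.2} {x4.3} {x5.1} {x5.2} {x5.3} (out.j = stage outer ports)


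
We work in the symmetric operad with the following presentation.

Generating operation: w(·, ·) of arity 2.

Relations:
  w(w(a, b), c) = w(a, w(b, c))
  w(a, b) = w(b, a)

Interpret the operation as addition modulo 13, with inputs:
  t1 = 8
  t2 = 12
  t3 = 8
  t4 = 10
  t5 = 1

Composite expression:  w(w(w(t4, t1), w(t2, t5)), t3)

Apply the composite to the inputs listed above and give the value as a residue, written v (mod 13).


w(t4, t1) = 5
w(t2, t5) = 0
w(w(t4, t1), w(t2, t5)) = 5
w(w(w(t4, t1), w(t2, t5)), t3) = 0

0 (mod 13)


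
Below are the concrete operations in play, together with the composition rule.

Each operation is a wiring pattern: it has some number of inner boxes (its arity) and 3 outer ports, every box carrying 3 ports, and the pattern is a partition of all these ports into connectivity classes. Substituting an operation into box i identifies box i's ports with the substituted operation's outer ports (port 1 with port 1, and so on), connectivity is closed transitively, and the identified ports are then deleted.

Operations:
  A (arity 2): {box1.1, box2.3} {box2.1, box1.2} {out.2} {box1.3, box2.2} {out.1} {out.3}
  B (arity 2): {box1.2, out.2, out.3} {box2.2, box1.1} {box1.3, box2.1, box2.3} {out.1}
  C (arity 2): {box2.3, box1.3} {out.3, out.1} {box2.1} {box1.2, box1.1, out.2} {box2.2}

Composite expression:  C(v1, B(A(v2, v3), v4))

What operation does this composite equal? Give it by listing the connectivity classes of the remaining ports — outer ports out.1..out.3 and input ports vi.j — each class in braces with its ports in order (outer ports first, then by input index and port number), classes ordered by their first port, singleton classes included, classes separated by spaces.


{out.1, out.3} {out.2, v1.1, v1.2} {v1.3} {v2.1, v3.3} {v2.2, v3.1} {v2.3, v3.2} {v4.1, v4.3} {v4.2}

Substituting into C glues patterns; closure does the rest.
after A, the pattern on (v2, v3) reads {out.1} {out.2} {out.3} {v2.1, v3.3} {v2.2, v3.1} {v2.3, v3.2} (out.j = its outer ports)
after B, the pattern on (v2, v3, v4) reads {out.1} {out.2, out.3} {v2.1, v3.3} {v2.2, v3.1} {v2.3, v3.2} {v4.1, v4.3} {v4.2} (out.j = its outer ports)
after C, the pattern on (v1, v2, v3, v4) reads {out.1, out.3} {out.2, v1.1, v1.2} {v1.3} {v2.1, v3.3} {v2.2, v3.1} {v2.3, v3.2} {v4.1, v4.3} {v4.2} (out.j = its outer ports)


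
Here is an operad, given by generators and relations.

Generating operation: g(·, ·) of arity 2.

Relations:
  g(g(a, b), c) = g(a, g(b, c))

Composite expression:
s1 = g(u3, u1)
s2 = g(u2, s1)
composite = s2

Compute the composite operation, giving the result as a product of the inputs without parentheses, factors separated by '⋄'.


u2 ⋄ u3 ⋄ u1


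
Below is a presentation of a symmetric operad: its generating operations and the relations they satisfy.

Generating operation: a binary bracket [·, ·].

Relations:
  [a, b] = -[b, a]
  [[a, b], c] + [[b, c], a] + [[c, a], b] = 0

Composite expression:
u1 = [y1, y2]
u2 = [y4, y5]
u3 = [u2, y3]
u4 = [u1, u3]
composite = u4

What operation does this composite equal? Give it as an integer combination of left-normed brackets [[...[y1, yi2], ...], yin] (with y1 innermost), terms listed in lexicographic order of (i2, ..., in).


-[[[[y1, y2], y3], y4], y5] + [[[[y1, y2], y3], y5], y4] + [[[[y1, y2], y4], y5], y3] - [[[[y1, y2], y5], y4], y3]

Expand each bracket as ab - ba; the y1-initial words give the coefficients.
Composite bracket: [[y1, y2], [[y4, y5], y3]]
Applying ab - ba throughout gives 16 signed words (2^4 = 16).
Collect the words opening with y1:
  y1y2y3y4y5 appears with sign -1, giving the term -[[[[y1, y2], y3], y4], y5]
  y1y2y3y5y4 appears with sign +1, giving the term +[[[[y1, y2], y3], y5], y4]
  y1y2y4y5y3 appears with sign +1, giving the term +[[[[y1, y2], y4], y5], y3]
  y1y2y5y4y3 appears with sign -1, giving the term -[[[[y1, y2], y5], y4], y3]


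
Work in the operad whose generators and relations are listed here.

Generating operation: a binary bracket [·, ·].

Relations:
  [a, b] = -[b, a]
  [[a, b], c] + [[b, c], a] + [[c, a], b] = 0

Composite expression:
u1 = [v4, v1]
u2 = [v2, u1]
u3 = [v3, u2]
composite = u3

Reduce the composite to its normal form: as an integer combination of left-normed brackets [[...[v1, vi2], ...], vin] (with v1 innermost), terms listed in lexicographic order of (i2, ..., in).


Antisymmetry and Jacobi reduce to v1-anchored left-normed brackets.
Composite bracket: [v3, [v2, [v4, v1]]]
The bracket unfolds into 8 signed words via [a, b] = ab - ba (2^3 = 8).
Only words starting with v1 matter:
  word v1v4v2v3 has sign -1, contributing -[[[v1, v4], v2], v3]

-[[[v1, v4], v2], v3]


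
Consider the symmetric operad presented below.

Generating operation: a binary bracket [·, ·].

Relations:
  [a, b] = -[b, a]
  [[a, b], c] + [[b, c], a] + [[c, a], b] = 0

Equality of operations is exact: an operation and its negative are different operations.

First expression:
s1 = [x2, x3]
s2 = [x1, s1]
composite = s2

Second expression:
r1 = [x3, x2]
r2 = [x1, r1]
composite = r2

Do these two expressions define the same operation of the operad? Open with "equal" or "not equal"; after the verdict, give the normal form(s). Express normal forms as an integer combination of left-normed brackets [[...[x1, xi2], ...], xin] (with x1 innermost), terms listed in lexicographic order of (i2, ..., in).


In normal form, the first expression is [[x1, x2], x3] - [[x1, x3], x2]
In normal form, the second expression is -[[x1, x2], x3] + [[x1, x3], x2]
No match — not equal.

not equal; the first gives [[x1, x2], x3] - [[x1, x3], x2] and the second -[[x1, x2], x3] + [[x1, x3], x2]


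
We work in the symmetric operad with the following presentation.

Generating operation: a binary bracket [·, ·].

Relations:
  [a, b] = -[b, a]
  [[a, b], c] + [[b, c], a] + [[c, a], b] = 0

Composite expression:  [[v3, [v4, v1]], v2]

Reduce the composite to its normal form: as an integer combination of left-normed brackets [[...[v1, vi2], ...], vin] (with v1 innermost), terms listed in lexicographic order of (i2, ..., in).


[[[v1, v4], v3], v2]

Antisymmetry and Jacobi reduce to v1-anchored left-normed brackets.
Composite bracket: [[v3, [v4, v1]], v2]
Full expansion: 8 signed words from ab - ba (2^3 = 8).
The v1-initial words carry the normal form:
  v1v4v3v2 appears with sign +1, giving the term +[[[v1, v4], v3], v2]


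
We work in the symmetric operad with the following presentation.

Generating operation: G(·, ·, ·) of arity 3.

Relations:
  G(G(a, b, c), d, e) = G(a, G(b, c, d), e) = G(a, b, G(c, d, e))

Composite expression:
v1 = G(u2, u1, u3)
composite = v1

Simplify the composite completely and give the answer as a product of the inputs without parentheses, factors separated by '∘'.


u2 ∘ u1 ∘ u3

Under associativity of G, the answer is the u's in reading order.
G(u2, u1, u3) linearizes to u2 ∘ u1 ∘ u3


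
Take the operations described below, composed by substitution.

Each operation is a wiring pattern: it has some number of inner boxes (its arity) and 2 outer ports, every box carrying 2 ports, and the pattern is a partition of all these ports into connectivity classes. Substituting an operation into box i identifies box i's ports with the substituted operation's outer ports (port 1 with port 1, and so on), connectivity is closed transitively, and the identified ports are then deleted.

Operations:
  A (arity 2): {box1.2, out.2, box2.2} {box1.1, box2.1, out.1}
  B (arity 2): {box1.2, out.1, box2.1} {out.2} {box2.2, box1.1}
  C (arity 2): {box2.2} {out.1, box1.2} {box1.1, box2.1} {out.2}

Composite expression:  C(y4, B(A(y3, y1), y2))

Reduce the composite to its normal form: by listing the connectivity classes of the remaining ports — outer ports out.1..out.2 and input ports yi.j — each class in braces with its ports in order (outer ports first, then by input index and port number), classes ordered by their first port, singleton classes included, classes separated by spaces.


Two ports join when wires chain via C-identified ports.
A over (y3, y1) gives {out.1, y1.1, y3.1} {out.2, y1.2, y3.2}, out.j being that stage's outer ports
B over (y3, y1, y2) gives {out.1, y1.2, y2.1, y3.2} {out.2} {y1.1, y2.2, y3.1}, out.j being that stage's outer ports
C over (y4, y3, y1, y2) gives {out.1, y4.2} {out.2} {y1.1, y2.2, y3.1} {y1.2, y2.1, y3.2, y4.1}, out.j being that stage's outer ports

{out.1, y4.2} {out.2} {y1.1, y2.2, y3.1} {y1.2, y2.1, y3.2, y4.1}


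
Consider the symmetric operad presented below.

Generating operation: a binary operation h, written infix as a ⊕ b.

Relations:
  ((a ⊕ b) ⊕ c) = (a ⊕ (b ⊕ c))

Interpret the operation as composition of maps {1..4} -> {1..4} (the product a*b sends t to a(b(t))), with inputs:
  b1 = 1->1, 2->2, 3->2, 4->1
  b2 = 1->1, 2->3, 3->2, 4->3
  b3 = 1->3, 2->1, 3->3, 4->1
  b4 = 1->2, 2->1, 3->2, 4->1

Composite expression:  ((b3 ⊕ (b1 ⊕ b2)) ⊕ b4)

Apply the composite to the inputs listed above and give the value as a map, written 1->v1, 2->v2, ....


(b1 ⊕ b2) = 1->1, 2->2, 3->2, 4->2
(b3 ⊕ (b1 ⊕ b2)) = 1->3, 2->1, 3->1, 4->1
((b3 ⊕ (b1 ⊕ b2)) ⊕ b4) = 1->1, 2->3, 3->1, 4->3

1->1, 2->3, 3->1, 4->3


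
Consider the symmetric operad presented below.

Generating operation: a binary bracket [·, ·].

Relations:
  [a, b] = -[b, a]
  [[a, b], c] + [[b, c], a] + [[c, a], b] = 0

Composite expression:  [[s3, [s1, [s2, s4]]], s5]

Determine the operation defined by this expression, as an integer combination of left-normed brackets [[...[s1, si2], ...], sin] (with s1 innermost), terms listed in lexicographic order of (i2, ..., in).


Expand each bracket as ab - ba; the s1-initial words give the coefficients.
Composite bracket: [[s3, [s1, [s2, s4]]], s5]
Each bracket splits as ab - ba, giving 16 signed words (2^4 = 16).
Only words starting with s1 matter:
  from s1s2s4s3s5, sign -1: term -[[[[s1, s2], s4], s3], s5]
  from s1s4s2s3s5, sign +1: term +[[[[s1, s4], s2], s3], s5]

-[[[[s1, s2], s4], s3], s5] + [[[[s1, s4], s2], s3], s5]


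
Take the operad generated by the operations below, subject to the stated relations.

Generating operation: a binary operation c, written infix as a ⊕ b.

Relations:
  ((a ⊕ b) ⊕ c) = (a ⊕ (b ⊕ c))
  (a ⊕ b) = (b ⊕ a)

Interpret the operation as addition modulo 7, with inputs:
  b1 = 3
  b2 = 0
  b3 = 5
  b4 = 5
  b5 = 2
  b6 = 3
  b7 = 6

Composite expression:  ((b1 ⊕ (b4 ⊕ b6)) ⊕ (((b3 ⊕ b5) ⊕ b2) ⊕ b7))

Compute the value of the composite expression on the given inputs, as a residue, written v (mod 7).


3 (mod 7)

(b4 ⊕ b6) = 1
(b1 ⊕ (b4 ⊕ b6)) = 4
(b3 ⊕ b5) = 0
((b3 ⊕ b5) ⊕ b2) = 0
(((b3 ⊕ b5) ⊕ b2) ⊕ b7) = 6
((b1 ⊕ (b4 ⊕ b6)) ⊕ (((b3 ⊕ b5) ⊕ b2) ⊕ b7)) = 3


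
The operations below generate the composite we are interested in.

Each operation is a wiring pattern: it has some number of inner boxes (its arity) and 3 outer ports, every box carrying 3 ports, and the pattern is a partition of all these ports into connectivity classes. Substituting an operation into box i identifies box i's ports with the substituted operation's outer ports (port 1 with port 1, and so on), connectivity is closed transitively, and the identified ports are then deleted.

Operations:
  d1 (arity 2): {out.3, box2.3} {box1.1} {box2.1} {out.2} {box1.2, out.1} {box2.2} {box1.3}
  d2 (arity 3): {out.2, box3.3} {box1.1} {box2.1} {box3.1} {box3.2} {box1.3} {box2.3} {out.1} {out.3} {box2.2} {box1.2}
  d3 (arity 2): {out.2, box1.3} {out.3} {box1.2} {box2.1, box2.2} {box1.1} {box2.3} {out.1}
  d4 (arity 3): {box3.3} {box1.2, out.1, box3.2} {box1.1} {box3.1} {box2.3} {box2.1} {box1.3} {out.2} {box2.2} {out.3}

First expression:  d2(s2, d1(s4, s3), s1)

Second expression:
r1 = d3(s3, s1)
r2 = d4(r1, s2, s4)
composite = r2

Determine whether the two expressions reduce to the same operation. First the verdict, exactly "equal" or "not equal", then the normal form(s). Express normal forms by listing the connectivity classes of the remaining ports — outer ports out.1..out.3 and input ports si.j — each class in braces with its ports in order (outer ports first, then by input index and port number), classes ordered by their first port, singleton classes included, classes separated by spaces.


The first composite normalizes to {out.1} {out.2, s1.3} {out.3} {s1.1} {s1.2} {s2.1} {s2.2} {s2.3} {s3.1} {s3.2} {s3.3} {s4.1} {s4.2} {s4.3}
The second composite normalizes to {out.1, s3.3, s4.2} {out.2} {out.3} {s1.1, s1.2} {s1.3} {s2.1} {s2.2} {s2.3} {s3.1} {s3.2} {s4.1} {s4.3}
The forms do not match — not equal.

not equal: they reduce to {out.1} {out.2, s1.3} {out.3} {s1.1} {s1.2} {s2.1} {s2.2} {s2.3} {s3.1} {s3.2} {s3.3} {s4.1} {s4.2} {s4.3} and {out.1, s3.3, s4.2} {out.2} {out.3} {s1.1, s1.2} {s1.3} {s2.1} {s2.2} {s2.3} {s3.1} {s3.2} {s4.1} {s4.3}


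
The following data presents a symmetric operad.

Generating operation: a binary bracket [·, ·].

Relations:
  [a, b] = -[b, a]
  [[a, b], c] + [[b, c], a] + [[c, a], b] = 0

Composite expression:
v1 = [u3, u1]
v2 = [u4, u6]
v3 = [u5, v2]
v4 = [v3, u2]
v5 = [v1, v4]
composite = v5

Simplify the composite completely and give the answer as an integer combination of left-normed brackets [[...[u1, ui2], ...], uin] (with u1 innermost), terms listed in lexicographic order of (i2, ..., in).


-[[[[[u1, u3], u2], u4], u6], u5] + [[[[[u1, u3], u2], u5], u4], u6] - [[[[[u1, u3], u2], u5], u6], u4] + [[[[[u1, u3], u2], u6], u4], u5] + [[[[[u1, u3], u4], u6], u5], u2] - [[[[[u1, u3], u5], u4], u6], u2] + [[[[[u1, u3], u5], u6], u4], u2] - [[[[[u1, u3], u6], u4], u5], u2]


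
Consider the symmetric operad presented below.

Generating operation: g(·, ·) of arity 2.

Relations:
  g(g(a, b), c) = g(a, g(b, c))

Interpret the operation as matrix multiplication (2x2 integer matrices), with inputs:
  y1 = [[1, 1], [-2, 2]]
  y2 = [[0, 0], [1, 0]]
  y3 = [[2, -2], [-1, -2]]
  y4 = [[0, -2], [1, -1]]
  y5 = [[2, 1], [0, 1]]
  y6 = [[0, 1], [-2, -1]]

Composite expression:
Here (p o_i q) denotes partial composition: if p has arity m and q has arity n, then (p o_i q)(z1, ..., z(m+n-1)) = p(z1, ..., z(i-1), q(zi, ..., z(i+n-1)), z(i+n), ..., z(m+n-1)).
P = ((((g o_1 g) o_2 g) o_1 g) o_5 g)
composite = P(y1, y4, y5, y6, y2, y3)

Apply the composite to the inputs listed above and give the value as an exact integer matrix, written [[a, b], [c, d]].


[[8, -8], [0, 0]]

g(y1, y4) = [[1, -3], [2, 2]]
g(y5, y6) = [[-2, 1], [-2, -1]]
g(g(y1, y4), g(y5, y6)) = [[4, 4], [-8, 0]]
g(y2, y3) = [[0, 0], [2, -2]]
g(g(g(y1, y4), g(y5, y6)), g(y2, y3)) = [[8, -8], [0, 0]]


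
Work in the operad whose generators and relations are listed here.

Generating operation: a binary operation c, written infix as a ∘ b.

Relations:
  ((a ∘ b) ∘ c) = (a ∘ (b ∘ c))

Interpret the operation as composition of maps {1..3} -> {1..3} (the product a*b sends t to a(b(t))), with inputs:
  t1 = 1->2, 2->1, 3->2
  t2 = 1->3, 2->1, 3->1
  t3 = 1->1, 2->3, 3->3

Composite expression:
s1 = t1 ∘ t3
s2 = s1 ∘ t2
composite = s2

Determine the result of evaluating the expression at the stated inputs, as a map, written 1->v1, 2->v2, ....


1->2, 2->2, 3->2

(t1 ∘ t3) = 1->2, 2->2, 3->2
((t1 ∘ t3) ∘ t2) = 1->2, 2->2, 3->2


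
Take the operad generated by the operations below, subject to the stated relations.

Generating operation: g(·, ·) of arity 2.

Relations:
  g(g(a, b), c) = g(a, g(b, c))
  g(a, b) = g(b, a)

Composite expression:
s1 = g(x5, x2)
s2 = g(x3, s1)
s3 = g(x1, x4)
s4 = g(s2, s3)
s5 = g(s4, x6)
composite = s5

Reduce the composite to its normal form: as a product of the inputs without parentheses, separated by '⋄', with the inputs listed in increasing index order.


Any arrangement under g is one operation, so sort the x-inputs.
g(x5, x2) collapses to x5 ⋄ x2
g(x3, g(x5, x2)) collapses to x3 ⋄ x5 ⋄ x2
g(x1, x4) collapses to x1 ⋄ x4
g(g(x3, g(x5, x2)), g(x1, x4)) collapses to x3 ⋄ x5 ⋄ x2 ⋄ x1 ⋄ x4
g(g(g(x3, g(x5, x2)), g(x1, x4)), x6) collapses to x3 ⋄ x5 ⋄ x2 ⋄ x1 ⋄ x4 ⋄ x6
reordering the factors by index: x1 ⋄ x2 ⋄ x3 ⋄ x4 ⋄ x5 ⋄ x6

x1 ⋄ x2 ⋄ x3 ⋄ x4 ⋄ x5 ⋄ x6


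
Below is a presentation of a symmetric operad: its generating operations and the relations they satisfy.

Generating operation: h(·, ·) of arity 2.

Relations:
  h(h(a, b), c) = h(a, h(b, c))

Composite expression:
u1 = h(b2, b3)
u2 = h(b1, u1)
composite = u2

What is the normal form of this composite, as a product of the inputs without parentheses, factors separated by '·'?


The h-tree's shape is irrelevant; the b-reading-order decides.
h(b2, b3) collapses to b2 · b3
h(b1, h(b2, b3)) collapses to b1 · b2 · b3

b1 · b2 · b3


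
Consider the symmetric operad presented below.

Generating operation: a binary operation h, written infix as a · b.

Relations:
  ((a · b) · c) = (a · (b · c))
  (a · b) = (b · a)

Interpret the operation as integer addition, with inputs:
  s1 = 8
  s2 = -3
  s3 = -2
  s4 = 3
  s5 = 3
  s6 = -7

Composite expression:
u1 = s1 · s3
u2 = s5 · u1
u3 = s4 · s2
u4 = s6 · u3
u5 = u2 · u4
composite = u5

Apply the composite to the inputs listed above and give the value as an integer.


2


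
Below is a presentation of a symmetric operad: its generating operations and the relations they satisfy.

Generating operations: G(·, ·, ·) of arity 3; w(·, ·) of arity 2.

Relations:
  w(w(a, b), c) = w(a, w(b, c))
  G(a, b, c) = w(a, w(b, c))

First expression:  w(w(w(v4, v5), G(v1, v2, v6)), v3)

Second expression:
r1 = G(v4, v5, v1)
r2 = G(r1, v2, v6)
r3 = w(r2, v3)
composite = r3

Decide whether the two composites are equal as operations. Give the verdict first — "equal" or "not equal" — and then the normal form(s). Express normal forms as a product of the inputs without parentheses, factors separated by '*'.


equal — both sides give v4 * v5 * v1 * v2 * v6 * v3

The first composite normalizes to v4 * v5 * v1 * v2 * v6 * v3
The second composite normalizes to v4 * v5 * v1 * v2 * v6 * v3
The normal forms match — equal.


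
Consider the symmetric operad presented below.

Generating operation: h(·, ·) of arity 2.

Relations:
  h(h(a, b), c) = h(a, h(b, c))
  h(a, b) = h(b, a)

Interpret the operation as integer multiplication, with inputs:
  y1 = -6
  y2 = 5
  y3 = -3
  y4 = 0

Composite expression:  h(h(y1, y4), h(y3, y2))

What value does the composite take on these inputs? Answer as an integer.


h(y1, y4) = 0
h(y3, y2) = -15
h(h(y1, y4), h(y3, y2)) = 0

0


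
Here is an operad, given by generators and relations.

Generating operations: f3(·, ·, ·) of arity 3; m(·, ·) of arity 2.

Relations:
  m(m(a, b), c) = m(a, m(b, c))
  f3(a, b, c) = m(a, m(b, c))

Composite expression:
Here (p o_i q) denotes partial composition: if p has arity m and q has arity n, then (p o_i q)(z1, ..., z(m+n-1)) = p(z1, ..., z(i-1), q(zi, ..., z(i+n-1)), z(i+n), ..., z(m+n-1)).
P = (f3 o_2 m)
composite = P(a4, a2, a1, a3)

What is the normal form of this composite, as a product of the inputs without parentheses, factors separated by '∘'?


Under associativity of f3, the answer is the a's in reading order.
m(a2, a1) linearizes to a2 ∘ a1
f3(a4, m(a2, a1), a3) linearizes to a4 ∘ a2 ∘ a1 ∘ a3

a4 ∘ a2 ∘ a1 ∘ a3


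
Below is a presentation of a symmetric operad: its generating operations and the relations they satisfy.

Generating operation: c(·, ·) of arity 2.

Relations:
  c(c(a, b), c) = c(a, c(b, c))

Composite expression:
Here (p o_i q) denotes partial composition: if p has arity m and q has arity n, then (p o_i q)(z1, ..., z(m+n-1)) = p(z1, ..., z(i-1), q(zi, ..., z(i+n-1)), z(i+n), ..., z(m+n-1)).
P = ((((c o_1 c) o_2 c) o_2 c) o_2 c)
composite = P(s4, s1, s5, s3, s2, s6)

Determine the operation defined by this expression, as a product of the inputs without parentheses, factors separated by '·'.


s4 · s1 · s5 · s3 · s2 · s6

Key point: c is associative — brackets drop, the s-order remains.
c(s1, s5) spells out as s1 · s5
c(c(s1, s5), s3) spells out as s1 · s5 · s3
c(c(c(s1, s5), s3), s2) spells out as s1 · s5 · s3 · s2
c(s4, c(c(c(s1, s5), s3), s2)) spells out as s4 · s1 · s5 · s3 · s2
c(c(s4, c(c(c(s1, s5), s3), s2)), s6) spells out as s4 · s1 · s5 · s3 · s2 · s6


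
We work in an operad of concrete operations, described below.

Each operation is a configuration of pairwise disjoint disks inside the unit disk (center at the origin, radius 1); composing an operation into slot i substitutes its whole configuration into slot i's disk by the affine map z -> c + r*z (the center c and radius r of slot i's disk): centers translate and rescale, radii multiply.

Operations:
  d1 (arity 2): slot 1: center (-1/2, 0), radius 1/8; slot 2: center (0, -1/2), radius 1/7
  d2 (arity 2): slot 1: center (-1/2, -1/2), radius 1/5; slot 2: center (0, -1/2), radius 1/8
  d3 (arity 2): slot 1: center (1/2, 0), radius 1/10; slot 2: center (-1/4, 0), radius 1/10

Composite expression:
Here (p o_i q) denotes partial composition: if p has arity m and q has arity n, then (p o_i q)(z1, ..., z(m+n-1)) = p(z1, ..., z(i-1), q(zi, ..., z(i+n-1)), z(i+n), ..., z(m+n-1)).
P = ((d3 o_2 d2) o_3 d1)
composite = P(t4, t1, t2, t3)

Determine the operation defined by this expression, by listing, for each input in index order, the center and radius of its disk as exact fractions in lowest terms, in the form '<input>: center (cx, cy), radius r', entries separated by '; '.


t1: center (-3/10, -1/20), radius 1/50; t2: center (-41/160, -1/20), radius 1/640; t3: center (-1/4, -9/160), radius 1/560; t4: center (1/2, 0), radius 1/10

Below d3, radii multiply path by path; the t-disk centers shift.
t4 passes through 1 substitution, ending at center (1/2, 0), radius 1/10
t1 passes through 2 substitutions, ending at center (-3/10, -1/20), radius 1/50
t2 passes through 3 substitutions, ending at center (-41/160, -1/20), radius 1/640
t3 passes through 3 substitutions, ending at center (-1/4, -9/160), radius 1/560


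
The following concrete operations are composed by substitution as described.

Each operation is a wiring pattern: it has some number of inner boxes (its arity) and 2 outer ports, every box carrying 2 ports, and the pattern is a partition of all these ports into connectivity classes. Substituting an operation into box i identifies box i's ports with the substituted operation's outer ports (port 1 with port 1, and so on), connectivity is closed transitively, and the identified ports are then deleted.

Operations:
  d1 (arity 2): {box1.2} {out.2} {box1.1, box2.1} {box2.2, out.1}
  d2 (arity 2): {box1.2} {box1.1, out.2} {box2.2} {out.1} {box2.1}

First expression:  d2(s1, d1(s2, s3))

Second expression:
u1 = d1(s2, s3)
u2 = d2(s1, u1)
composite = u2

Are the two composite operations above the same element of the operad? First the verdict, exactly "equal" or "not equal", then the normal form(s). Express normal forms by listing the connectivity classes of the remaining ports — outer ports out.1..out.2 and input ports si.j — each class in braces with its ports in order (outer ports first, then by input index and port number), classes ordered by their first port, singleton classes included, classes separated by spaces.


Normal form of the first expression: {out.1} {out.2, s1.1} {s1.2} {s2.1, s3.1} {s2.2} {s3.2}
Normal form of the second expression: {out.1} {out.2, s1.1} {s1.2} {s2.1, s3.1} {s2.2} {s3.2}
The normal forms match — equal.

equal: each reduces to {out.1} {out.2, s1.1} {s1.2} {s2.1, s3.1} {s2.2} {s3.2}


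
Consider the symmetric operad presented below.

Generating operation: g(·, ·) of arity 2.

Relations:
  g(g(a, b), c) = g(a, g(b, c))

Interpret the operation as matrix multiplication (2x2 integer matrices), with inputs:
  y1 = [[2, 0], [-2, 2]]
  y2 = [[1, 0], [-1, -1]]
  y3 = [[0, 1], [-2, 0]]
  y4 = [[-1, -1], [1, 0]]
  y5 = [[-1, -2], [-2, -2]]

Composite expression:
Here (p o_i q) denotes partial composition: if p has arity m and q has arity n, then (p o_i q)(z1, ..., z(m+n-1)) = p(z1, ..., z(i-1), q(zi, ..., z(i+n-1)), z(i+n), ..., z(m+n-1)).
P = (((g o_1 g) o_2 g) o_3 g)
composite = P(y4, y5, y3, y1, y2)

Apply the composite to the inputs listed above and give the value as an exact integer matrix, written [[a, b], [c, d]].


[[-28, -6], [12, 2]]

g(y3, y1) = [[-2, 2], [-4, 0]]
g(y5, g(y3, y1)) = [[10, -2], [12, -4]]
g(y4, g(y5, g(y3, y1))) = [[-22, 6], [10, -2]]
g(g(y4, g(y5, g(y3, y1))), y2) = [[-28, -6], [12, 2]]


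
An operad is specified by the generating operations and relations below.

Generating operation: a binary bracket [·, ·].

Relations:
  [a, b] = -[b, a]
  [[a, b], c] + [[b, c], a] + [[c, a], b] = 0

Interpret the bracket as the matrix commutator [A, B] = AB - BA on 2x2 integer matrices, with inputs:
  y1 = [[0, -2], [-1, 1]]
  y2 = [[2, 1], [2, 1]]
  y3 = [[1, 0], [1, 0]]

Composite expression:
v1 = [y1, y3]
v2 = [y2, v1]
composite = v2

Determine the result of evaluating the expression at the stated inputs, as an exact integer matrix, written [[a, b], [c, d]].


[y1, y3] = [[-2, 2], [0, 2]]
[y2, [y1, y3]] = [[-4, 6], [-8, 4]]

[[-4, 6], [-8, 4]]


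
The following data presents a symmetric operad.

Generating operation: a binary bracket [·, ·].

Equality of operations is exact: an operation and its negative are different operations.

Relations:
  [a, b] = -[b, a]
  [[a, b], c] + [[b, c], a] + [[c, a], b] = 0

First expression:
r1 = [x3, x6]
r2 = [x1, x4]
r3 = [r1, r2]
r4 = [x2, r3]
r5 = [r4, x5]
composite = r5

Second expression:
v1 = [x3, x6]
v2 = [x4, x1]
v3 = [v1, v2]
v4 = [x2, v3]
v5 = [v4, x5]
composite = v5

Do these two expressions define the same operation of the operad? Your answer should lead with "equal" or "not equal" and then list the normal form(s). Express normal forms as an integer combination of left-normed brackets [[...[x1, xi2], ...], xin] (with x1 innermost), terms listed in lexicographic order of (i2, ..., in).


not equal: they reduce to [[[[[x1, x4], x3], x6], x2], x5] - [[[[[x1, x4], x6], x3], x2], x5] and -[[[[[x1, x4], x3], x6], x2], x5] + [[[[[x1, x4], x6], x3], x2], x5]

The first expression reduces to [[[[[x1, x4], x3], x6], x2], x5] - [[[[[x1, x4], x6], x3], x2], x5]
The second expression reduces to -[[[[[x1, x4], x3], x6], x2], x5] + [[[[[x1, x4], x6], x3], x2], x5]
They disagree, so not equal.


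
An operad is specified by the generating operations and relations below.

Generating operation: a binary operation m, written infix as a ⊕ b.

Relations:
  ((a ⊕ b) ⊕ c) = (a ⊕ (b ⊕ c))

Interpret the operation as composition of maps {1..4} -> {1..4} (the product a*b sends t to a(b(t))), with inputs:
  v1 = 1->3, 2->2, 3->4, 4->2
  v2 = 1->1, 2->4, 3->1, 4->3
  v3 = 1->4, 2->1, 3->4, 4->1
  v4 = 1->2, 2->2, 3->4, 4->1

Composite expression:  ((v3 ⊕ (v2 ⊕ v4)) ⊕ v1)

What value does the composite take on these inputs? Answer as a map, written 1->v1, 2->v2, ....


1->4, 2->1, 3->4, 4->1

(v2 ⊕ v4) = 1->4, 2->4, 3->3, 4->1
(v3 ⊕ (v2 ⊕ v4)) = 1->1, 2->1, 3->4, 4->4
((v3 ⊕ (v2 ⊕ v4)) ⊕ v1) = 1->4, 2->1, 3->4, 4->1


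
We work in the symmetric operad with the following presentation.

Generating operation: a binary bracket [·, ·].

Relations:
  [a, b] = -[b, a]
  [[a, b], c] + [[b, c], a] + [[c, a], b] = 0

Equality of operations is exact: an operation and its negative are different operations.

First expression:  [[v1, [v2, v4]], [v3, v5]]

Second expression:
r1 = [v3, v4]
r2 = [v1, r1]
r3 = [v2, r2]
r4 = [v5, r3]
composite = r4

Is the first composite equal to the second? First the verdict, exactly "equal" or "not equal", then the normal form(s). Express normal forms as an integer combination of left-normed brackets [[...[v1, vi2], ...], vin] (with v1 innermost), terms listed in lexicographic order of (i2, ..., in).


not equal — first [[[[v1, v2], v4], v3], v5] - [[[[v1, v2], v4], v5], v3] - [[[[v1, v4], v2], v3], v5] + [[[[v1, v4], v2], v5], v3], second [[[[v1, v3], v4], v2], v5] - [[[[v1, v4], v3], v2], v5]

Normal form of the first expression: [[[[v1, v2], v4], v3], v5] - [[[[v1, v2], v4], v5], v3] - [[[[v1, v4], v2], v3], v5] + [[[[v1, v4], v2], v5], v3]
Normal form of the second expression: [[[[v1, v3], v4], v2], v5] - [[[[v1, v4], v3], v2], v5]
Distinct normal forms: not equal.
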